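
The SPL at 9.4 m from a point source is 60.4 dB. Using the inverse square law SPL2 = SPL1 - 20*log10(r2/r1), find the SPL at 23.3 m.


r2/r1 = 23.3/9.4 = 2.47872
Correction = 20*log10(2.47872) = 7.88455 dB
SPL2 = 60.4 - 7.88455 = 52.515 dB


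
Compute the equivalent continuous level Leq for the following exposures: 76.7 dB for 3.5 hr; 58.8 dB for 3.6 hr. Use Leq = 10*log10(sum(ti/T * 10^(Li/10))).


T_total = 3.5 + 3.6 = 7.1 hr
(3.5/7.1) * 10^(76.7/10) = 2.30574e+07
(3.6/7.1) * 10^(58.8/10) = 384631
Sum = 2.30574e+07 + 384631 = 2.3442e+07
Leq = 10*log10(2.3442e+07) = 73.7 dB


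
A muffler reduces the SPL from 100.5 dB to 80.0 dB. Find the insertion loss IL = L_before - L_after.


Insertion loss = SPL without muffler - SPL with muffler
IL = 100.5 - 80.0 = 20.5 dB


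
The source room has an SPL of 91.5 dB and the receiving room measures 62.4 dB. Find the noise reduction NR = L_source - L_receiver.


NR = L_source - L_receiver (difference between source and receiving room levels)
NR = 91.5 - 62.4 = 29.1 dB


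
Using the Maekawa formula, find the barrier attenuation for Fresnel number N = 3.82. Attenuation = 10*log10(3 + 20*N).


3 + 20*N = 3 + 20*3.82 = 79.4
Att = 10*log10(79.4) = 18.998 dB


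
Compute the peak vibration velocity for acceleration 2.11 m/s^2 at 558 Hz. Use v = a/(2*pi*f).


omega = 2*pi*f = 2*pi*558 = 3506.02 rad/s
v = a / omega = 2.11 / 3506.02 = 0.00060182 m/s


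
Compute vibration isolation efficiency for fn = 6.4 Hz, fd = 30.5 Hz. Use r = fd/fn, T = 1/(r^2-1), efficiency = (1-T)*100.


r = 30.5 / 6.4 = 4.76562
r^2 - 1 = 4.76562^2 - 1 = 21.7111
T = 1/21.7111 = 0.0460594
Efficiency = (1 - 0.0460594)*100 = 95.394 %


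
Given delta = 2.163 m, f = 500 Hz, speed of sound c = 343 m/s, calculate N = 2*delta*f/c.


N = 2*delta*f/c = 2*delta/lambda, where lambda = c/f
lambda = 343 / 500 = 0.686 m
N = 2 * 2.163 / 0.686 = 6.3061


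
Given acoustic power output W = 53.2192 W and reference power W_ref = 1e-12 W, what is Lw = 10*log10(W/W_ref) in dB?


W / W_ref = 53.2192 / 1e-12 = 5.32192e+13
Lw = 10 * log10(5.32192e+13) = 137.26 dB


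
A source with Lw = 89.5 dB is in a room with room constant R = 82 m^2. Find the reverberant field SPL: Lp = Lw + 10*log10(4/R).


4/R = 4/82 = 0.0487805
Lp = 89.5 + 10*log10(0.0487805) = 76.382 dB


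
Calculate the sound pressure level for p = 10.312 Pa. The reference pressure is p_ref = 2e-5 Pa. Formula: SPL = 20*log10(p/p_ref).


p / p_ref = 10.312 / 2e-5 = 515600
SPL = 20 * log10(515600) = 114.25 dB


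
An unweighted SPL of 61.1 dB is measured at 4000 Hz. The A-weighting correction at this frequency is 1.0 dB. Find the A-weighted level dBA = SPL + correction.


A-weighting table: 4000 Hz -> 1.0 dB correction
SPL_A = SPL + correction = 61.1 + (1.0) = 62.1 dBA


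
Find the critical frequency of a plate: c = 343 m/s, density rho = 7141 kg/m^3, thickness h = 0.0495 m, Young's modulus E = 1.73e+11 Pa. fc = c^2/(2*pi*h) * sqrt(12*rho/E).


12*rho/E = 12*7141/1.73e+11 = 4.95329e-07
sqrt(12*rho/E) = sqrt(4.95329e-07) = 0.000703796
c^2/(2*pi*h) = 343^2/(2*pi*0.0495) = 378271
fc = 378271 * 0.000703796 = 266.23 Hz


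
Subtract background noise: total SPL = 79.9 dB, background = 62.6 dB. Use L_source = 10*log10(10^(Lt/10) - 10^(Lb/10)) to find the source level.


10^(79.9/10) = 9.77237e+07
10^(62.6/10) = 1.8197e+06
Difference = 9.77237e+07 - 1.8197e+06 = 9.5904e+07
L_source = 10*log10(9.5904e+07) = 79.818 dB


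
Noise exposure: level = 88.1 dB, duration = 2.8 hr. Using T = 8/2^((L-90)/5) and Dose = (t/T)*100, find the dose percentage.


T_allowed = 8 / 2^((88.1 - 90)/5) = 10.4107 hr
Dose = 2.8 / 10.4107 * 100 = 26.895 %


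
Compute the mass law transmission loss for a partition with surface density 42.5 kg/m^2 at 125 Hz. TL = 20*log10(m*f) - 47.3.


m * f = 42.5 * 125 = 5312.5
20*log10(5312.5) = 74.506 dB
TL = 74.506 - 47.3 = 27.206 dB


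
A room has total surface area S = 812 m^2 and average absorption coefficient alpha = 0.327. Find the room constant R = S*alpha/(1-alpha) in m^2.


R = 812 * 0.327 / (1 - 0.327) = 394.54 m^2


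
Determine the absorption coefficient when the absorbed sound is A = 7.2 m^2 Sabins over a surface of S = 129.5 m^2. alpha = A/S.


Absorption coefficient = absorbed power / incident power
alpha = A / S = 7.2 / 129.5 = 0.055598


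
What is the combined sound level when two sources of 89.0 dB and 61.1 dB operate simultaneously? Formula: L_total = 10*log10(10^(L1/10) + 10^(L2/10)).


10^(89.0/10) = 7.94328e+08
10^(61.1/10) = 1.28825e+06
Sum = 7.94328e+08 + 1.28825e+06 = 7.95616e+08
L_total = 10*log10(7.95616e+08) = 89.007 dB


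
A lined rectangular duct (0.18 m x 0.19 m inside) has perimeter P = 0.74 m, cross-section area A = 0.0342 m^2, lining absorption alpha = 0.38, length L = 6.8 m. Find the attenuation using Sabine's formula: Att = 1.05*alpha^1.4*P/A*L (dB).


alpha^1.4 = 0.38^1.4 = 0.258046
Attenuation rate = 1.05 * alpha^1.4 * P / A
= 1.05 * 0.258046 * 0.74 / 0.0342 = 5.86262 dB/m
Total Att = 5.86262 * 6.8 = 39.866 dB


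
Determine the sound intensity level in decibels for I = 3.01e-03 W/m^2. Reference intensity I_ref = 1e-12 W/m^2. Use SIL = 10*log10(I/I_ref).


I / I_ref = 3.01e-03 / 1e-12 = 3.01e+09
SIL = 10 * log10(3.01e+09) = 94.786 dB


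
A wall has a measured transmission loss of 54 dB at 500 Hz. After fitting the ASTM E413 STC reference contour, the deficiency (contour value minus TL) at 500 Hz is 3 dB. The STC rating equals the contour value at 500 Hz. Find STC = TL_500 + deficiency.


By ASTM E413, STC = value of the fitted reference contour at 500 Hz.
Contour value at 500 Hz = TL_500 + deficiency = 54 + 3 = 57
STC = 57


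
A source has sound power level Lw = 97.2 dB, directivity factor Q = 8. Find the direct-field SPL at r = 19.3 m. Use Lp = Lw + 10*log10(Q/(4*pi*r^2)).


4*pi*r^2 = 4*pi*19.3^2 = 4680.85 m^2
Q / (4*pi*r^2) = 8 / 4680.85 = 0.00170909
Lp = 97.2 + 10*log10(0.00170909) = 69.528 dB


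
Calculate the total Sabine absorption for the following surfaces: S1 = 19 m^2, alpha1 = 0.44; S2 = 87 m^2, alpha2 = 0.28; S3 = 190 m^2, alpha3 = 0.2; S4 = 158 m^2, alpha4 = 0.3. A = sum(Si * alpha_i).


19 * 0.44 = 8.36
87 * 0.28 = 24.36
190 * 0.2 = 38
158 * 0.3 = 47.4
A_total = 8.36 + 24.36 + 38 + 47.4 = 118.12 m^2


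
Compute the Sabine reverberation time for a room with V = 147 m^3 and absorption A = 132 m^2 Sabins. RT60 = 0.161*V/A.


RT60 = 0.161 * 147 / 132 = 0.1793 s


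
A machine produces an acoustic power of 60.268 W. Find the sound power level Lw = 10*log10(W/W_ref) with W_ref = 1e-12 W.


W / W_ref = 60.268 / 1e-12 = 6.0268e+13
Lw = 10 * log10(6.0268e+13) = 137.8 dB


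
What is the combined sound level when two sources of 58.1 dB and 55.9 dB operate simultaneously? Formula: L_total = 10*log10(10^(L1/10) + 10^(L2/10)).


10^(58.1/10) = 645654
10^(55.9/10) = 389045
Sum = 645654 + 389045 = 1.0347e+06
L_total = 10*log10(1.0347e+06) = 60.148 dB


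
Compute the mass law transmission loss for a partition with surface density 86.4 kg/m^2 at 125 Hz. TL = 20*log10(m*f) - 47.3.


m * f = 86.4 * 125 = 10800
20*log10(10800) = 80.6685 dB
TL = 80.6685 - 47.3 = 33.368 dB


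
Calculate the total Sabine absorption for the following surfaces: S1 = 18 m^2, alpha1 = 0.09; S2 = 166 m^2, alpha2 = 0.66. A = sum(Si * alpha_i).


18 * 0.09 = 1.62
166 * 0.66 = 109.56
A_total = 1.62 + 109.56 = 111.18 m^2


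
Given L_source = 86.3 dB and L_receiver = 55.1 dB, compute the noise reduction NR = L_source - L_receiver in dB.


NR = L_source - L_receiver (difference between source and receiving room levels)
NR = 86.3 - 55.1 = 31.2 dB


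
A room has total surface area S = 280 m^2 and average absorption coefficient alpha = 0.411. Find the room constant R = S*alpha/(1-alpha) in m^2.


R = 280 * 0.411 / (1 - 0.411) = 195.38 m^2


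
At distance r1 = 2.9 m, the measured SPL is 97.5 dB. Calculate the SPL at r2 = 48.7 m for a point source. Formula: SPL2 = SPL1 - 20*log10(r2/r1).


r2/r1 = 48.7/2.9 = 16.7931
Correction = 20*log10(16.7931) = 24.5026 dB
SPL2 = 97.5 - 24.5026 = 72.997 dB


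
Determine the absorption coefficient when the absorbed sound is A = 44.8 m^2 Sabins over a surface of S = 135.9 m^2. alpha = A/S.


Absorption coefficient = absorbed power / incident power
alpha = A / S = 44.8 / 135.9 = 0.32965


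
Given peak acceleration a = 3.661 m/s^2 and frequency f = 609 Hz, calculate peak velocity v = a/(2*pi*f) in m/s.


omega = 2*pi*f = 2*pi*609 = 3826.46 rad/s
v = a / omega = 3.661 / 3826.46 = 0.00095676 m/s


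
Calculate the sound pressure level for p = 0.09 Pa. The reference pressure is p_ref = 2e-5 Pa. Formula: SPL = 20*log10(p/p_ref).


p / p_ref = 0.09 / 2e-5 = 4500
SPL = 20 * log10(4500) = 73.064 dB


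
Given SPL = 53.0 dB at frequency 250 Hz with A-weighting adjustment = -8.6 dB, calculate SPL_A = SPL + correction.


A-weighting table: 250 Hz -> -8.6 dB correction
SPL_A = SPL + correction = 53.0 + (-8.6) = 44.4 dBA


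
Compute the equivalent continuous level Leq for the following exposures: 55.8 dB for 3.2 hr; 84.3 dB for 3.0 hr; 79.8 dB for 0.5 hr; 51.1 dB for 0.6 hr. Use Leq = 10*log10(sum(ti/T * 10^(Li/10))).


T_total = 3.2 + 3.0 + 0.5 + 0.6 = 7.3 hr
(3.2/7.3) * 10^(55.8/10) = 166658
(3.0/7.3) * 10^(84.3/10) = 1.10611e+08
(0.5/7.3) * 10^(79.8/10) = 6.54105e+06
(0.6/7.3) * 10^(51.1/10) = 10588.4
Sum = 166658 + 1.10611e+08 + 6.54105e+06 + 10588.4 = 1.17329e+08
Leq = 10*log10(1.17329e+08) = 80.694 dB


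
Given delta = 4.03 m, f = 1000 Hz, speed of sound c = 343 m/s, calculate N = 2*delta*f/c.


N = 2*delta*f/c = 2*delta/lambda, where lambda = c/f
lambda = 343 / 1000 = 0.343 m
N = 2 * 4.03 / 0.343 = 23.499


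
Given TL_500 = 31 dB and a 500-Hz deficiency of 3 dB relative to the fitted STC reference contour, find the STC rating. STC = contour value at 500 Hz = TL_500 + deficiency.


By ASTM E413, STC = value of the fitted reference contour at 500 Hz.
Contour value at 500 Hz = TL_500 + deficiency = 31 + 3 = 34
STC = 34


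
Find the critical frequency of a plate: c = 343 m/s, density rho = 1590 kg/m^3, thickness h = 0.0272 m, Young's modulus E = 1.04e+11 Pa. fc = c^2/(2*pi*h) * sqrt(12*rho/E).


12*rho/E = 12*1590/1.04e+11 = 1.83462e-07
sqrt(12*rho/E) = sqrt(1.83462e-07) = 0.000428325
c^2/(2*pi*h) = 343^2/(2*pi*0.0272) = 688398
fc = 688398 * 0.000428325 = 294.86 Hz


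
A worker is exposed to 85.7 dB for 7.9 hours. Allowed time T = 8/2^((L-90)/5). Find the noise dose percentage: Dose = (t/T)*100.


T_allowed = 8 / 2^((85.7 - 90)/5) = 14.5203 hr
Dose = 7.9 / 14.5203 * 100 = 54.407 %


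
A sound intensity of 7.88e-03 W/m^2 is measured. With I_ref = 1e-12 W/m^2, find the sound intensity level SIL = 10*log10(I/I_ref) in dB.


I / I_ref = 7.88e-03 / 1e-12 = 7.88e+09
SIL = 10 * log10(7.88e+09) = 98.965 dB


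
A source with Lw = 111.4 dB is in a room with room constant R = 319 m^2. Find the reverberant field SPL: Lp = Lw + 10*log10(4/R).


4/R = 4/319 = 0.0125392
Lp = 111.4 + 10*log10(0.0125392) = 92.383 dB


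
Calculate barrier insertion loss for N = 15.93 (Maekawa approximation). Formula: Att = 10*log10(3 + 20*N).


3 + 20*N = 3 + 20*15.93 = 321.6
Att = 10*log10(321.6) = 25.073 dB


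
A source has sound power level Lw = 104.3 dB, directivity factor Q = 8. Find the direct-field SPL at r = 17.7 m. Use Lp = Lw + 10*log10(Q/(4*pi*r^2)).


4*pi*r^2 = 4*pi*17.7^2 = 3936.92 m^2
Q / (4*pi*r^2) = 8 / 3936.92 = 0.00203205
Lp = 104.3 + 10*log10(0.00203205) = 77.379 dB


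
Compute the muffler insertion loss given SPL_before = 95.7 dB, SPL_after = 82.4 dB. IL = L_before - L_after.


Insertion loss = SPL without muffler - SPL with muffler
IL = 95.7 - 82.4 = 13.3 dB


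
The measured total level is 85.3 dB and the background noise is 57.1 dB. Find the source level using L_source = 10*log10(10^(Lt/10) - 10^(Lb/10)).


10^(85.3/10) = 3.38844e+08
10^(57.1/10) = 512861
Difference = 3.38844e+08 - 512861 = 3.38331e+08
L_source = 10*log10(3.38331e+08) = 85.293 dB


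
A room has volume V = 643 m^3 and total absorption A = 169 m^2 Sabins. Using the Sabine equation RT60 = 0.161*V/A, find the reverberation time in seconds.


RT60 = 0.161 * 643 / 169 = 0.61256 s


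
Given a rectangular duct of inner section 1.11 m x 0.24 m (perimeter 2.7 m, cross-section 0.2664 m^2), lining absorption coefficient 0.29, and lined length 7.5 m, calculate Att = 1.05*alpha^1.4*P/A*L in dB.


alpha^1.4 = 0.29^1.4 = 0.176749
Attenuation rate = 1.05 * alpha^1.4 * P / A
= 1.05 * 0.176749 * 2.7 / 0.2664 = 1.88094 dB/m
Total Att = 1.88094 * 7.5 = 14.107 dB


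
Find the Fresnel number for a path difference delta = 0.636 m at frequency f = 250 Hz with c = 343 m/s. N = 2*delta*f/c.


N = 2*delta*f/c = 2*delta/lambda, where lambda = c/f
lambda = 343 / 250 = 1.372 m
N = 2 * 0.636 / 1.372 = 0.92711


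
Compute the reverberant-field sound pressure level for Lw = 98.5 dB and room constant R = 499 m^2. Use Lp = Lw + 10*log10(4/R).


4/R = 4/499 = 0.00801603
Lp = 98.5 + 10*log10(0.00801603) = 77.54 dB


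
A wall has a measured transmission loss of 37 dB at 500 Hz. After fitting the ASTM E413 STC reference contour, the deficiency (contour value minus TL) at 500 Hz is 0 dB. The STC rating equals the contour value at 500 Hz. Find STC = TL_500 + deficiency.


By ASTM E413, STC = value of the fitted reference contour at 500 Hz.
Contour value at 500 Hz = TL_500 + deficiency = 37 + 0 = 37
STC = 37


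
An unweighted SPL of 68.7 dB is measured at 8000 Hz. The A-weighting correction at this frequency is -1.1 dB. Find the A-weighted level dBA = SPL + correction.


A-weighting table: 8000 Hz -> -1.1 dB correction
SPL_A = SPL + correction = 68.7 + (-1.1) = 67.6 dBA


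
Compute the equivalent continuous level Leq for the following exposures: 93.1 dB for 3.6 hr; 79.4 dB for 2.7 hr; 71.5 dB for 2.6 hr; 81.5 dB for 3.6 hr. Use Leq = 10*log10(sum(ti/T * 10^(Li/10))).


T_total = 3.6 + 2.7 + 2.6 + 3.6 = 12.5 hr
(3.6/12.5) * 10^(93.1/10) = 5.88021e+08
(2.7/12.5) * 10^(79.4/10) = 1.88128e+07
(2.6/12.5) * 10^(71.5/10) = 2.93808e+06
(3.6/12.5) * 10^(81.5/10) = 4.06811e+07
Sum = 5.88021e+08 + 1.88128e+07 + 2.93808e+06 + 4.06811e+07 = 6.50453e+08
Leq = 10*log10(6.50453e+08) = 88.132 dB


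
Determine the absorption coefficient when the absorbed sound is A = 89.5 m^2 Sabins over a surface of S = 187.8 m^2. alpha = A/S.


Absorption coefficient = absorbed power / incident power
alpha = A / S = 89.5 / 187.8 = 0.47657


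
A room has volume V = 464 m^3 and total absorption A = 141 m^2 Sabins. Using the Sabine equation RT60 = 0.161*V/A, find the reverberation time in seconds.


RT60 = 0.161 * 464 / 141 = 0.52982 s


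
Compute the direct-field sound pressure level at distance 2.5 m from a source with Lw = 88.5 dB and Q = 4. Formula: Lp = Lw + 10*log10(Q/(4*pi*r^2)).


4*pi*r^2 = 4*pi*2.5^2 = 78.5398 m^2
Q / (4*pi*r^2) = 4 / 78.5398 = 0.0509296
Lp = 88.5 + 10*log10(0.0509296) = 75.57 dB


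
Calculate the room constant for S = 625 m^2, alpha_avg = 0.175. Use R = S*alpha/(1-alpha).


R = 625 * 0.175 / (1 - 0.175) = 132.58 m^2


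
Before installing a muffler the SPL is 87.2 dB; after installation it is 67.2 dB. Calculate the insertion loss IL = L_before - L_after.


Insertion loss = SPL without muffler - SPL with muffler
IL = 87.2 - 67.2 = 20 dB


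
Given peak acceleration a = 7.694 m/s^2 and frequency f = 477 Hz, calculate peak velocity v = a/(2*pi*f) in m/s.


omega = 2*pi*f = 2*pi*477 = 2997.08 rad/s
v = a / omega = 7.694 / 2997.08 = 0.0025672 m/s


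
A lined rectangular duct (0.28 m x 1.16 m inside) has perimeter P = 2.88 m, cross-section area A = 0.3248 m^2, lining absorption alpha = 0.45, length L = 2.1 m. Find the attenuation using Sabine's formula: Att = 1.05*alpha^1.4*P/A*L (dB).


alpha^1.4 = 0.45^1.4 = 0.326962
Attenuation rate = 1.05 * alpha^1.4 * P / A
= 1.05 * 0.326962 * 2.88 / 0.3248 = 3.04413 dB/m
Total Att = 3.04413 * 2.1 = 6.3927 dB


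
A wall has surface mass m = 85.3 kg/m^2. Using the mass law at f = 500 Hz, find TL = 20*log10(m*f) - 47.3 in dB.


m * f = 85.3 * 500 = 42650
20*log10(42650) = 92.5984 dB
TL = 92.5984 - 47.3 = 45.298 dB


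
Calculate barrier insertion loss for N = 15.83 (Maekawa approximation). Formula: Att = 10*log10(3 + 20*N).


3 + 20*N = 3 + 20*15.83 = 319.6
Att = 10*log10(319.6) = 25.046 dB


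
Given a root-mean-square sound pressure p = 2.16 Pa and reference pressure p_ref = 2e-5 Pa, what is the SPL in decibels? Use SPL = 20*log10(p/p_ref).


p / p_ref = 2.16 / 2e-5 = 108000
SPL = 20 * log10(108000) = 100.67 dB


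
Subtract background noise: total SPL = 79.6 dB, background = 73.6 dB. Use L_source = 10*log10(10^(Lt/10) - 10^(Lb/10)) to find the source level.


10^(79.6/10) = 9.12011e+07
10^(73.6/10) = 2.29087e+07
Difference = 9.12011e+07 - 2.29087e+07 = 6.82924e+07
L_source = 10*log10(6.82924e+07) = 78.344 dB


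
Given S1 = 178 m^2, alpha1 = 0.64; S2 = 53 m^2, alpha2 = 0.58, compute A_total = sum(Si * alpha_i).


178 * 0.64 = 113.92
53 * 0.58 = 30.74
A_total = 113.92 + 30.74 = 144.66 m^2


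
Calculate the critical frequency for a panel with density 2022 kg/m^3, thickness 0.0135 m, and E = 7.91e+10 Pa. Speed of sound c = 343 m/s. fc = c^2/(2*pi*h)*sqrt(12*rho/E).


12*rho/E = 12*2022/7.91e+10 = 3.06751e-07
sqrt(12*rho/E) = sqrt(3.06751e-07) = 0.000553851
c^2/(2*pi*h) = 343^2/(2*pi*0.0135) = 1.38699e+06
fc = 1.38699e+06 * 0.000553851 = 768.19 Hz


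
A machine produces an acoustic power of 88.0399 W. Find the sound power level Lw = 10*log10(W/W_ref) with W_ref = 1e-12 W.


W / W_ref = 88.0399 / 1e-12 = 8.80399e+13
Lw = 10 * log10(8.80399e+13) = 139.45 dB


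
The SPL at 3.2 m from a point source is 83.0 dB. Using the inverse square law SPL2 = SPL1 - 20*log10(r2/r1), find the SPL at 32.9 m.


r2/r1 = 32.9/3.2 = 10.2812
Correction = 20*log10(10.2812) = 20.2409 dB
SPL2 = 83.0 - 20.2409 = 62.759 dB


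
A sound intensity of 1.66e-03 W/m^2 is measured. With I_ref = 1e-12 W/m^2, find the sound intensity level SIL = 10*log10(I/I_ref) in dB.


I / I_ref = 1.66e-03 / 1e-12 = 1.66e+09
SIL = 10 * log10(1.66e+09) = 92.201 dB


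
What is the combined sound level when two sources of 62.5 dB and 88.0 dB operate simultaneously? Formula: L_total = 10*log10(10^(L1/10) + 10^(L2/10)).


10^(62.5/10) = 1.77828e+06
10^(88.0/10) = 6.30957e+08
Sum = 1.77828e+06 + 6.30957e+08 = 6.32735e+08
L_total = 10*log10(6.32735e+08) = 88.012 dB


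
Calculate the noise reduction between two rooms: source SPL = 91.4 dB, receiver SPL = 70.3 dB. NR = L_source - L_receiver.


NR = L_source - L_receiver (difference between source and receiving room levels)
NR = 91.4 - 70.3 = 21.1 dB


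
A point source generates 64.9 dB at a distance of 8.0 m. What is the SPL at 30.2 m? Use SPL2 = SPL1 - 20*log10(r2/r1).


r2/r1 = 30.2/8.0 = 3.775
Correction = 20*log10(3.775) = 11.5383 dB
SPL2 = 64.9 - 11.5383 = 53.362 dB


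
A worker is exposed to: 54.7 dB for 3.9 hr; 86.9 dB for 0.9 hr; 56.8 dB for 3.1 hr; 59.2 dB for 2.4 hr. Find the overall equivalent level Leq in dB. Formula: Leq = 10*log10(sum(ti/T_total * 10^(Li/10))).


T_total = 3.9 + 0.9 + 3.1 + 2.4 = 10.3 hr
(3.9/10.3) * 10^(54.7/10) = 111745
(0.9/10.3) * 10^(86.9/10) = 4.27962e+07
(3.1/10.3) * 10^(56.8/10) = 144054
(2.4/10.3) * 10^(59.2/10) = 193809
Sum = 111745 + 4.27962e+07 + 144054 + 193809 = 4.32458e+07
Leq = 10*log10(4.32458e+07) = 76.359 dB


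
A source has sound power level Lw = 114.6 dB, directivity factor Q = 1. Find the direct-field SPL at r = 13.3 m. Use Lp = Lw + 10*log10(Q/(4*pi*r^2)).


4*pi*r^2 = 4*pi*13.3^2 = 2222.87 m^2
Q / (4*pi*r^2) = 1 / 2222.87 = 0.000449869
Lp = 114.6 + 10*log10(0.000449869) = 81.131 dB


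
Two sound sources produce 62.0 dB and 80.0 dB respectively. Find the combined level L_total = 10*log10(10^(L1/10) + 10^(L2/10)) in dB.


10^(62.0/10) = 1.58489e+06
10^(80.0/10) = 1e+08
Sum = 1.58489e+06 + 1e+08 = 1.01585e+08
L_total = 10*log10(1.01585e+08) = 80.068 dB


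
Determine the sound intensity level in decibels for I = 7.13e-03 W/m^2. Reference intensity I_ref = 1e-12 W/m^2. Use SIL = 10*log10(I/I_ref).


I / I_ref = 7.13e-03 / 1e-12 = 7.13e+09
SIL = 10 * log10(7.13e+09) = 98.531 dB


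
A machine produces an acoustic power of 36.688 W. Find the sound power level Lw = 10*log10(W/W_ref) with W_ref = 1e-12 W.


W / W_ref = 36.688 / 1e-12 = 3.6688e+13
Lw = 10 * log10(3.6688e+13) = 135.65 dB


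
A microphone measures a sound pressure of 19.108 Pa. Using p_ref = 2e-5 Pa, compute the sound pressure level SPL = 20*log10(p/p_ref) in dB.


p / p_ref = 19.108 / 2e-5 = 955400
SPL = 20 * log10(955400) = 119.6 dB


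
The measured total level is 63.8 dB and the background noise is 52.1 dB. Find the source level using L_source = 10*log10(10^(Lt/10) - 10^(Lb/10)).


10^(63.8/10) = 2.39883e+06
10^(52.1/10) = 162181
Difference = 2.39883e+06 - 162181 = 2.23665e+06
L_source = 10*log10(2.23665e+06) = 63.496 dB


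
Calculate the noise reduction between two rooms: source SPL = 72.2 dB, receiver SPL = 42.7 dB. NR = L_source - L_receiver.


NR = L_source - L_receiver (difference between source and receiving room levels)
NR = 72.2 - 42.7 = 29.5 dB


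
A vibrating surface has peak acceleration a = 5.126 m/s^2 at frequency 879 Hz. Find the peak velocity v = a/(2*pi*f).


omega = 2*pi*f = 2*pi*879 = 5522.92 rad/s
v = a / omega = 5.126 / 5522.92 = 0.00092813 m/s


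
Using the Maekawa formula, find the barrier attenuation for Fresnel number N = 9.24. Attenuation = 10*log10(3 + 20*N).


3 + 20*N = 3 + 20*9.24 = 187.8
Att = 10*log10(187.8) = 22.737 dB


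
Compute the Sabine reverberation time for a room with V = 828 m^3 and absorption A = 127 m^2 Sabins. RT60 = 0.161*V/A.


RT60 = 0.161 * 828 / 127 = 1.0497 s


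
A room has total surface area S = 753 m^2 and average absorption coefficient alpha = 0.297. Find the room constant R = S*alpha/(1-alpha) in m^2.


R = 753 * 0.297 / (1 - 0.297) = 318.12 m^2


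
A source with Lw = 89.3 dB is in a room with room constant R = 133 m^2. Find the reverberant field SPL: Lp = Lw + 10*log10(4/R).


4/R = 4/133 = 0.0300752
Lp = 89.3 + 10*log10(0.0300752) = 74.082 dB


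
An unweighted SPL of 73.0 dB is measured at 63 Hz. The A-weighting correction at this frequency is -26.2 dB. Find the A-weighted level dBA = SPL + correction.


A-weighting table: 63 Hz -> -26.2 dB correction
SPL_A = SPL + correction = 73.0 + (-26.2) = 46.8 dBA


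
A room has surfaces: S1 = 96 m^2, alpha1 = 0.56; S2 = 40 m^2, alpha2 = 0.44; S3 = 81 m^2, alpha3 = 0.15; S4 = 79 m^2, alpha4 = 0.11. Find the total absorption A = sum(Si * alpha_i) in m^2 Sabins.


96 * 0.56 = 53.76
40 * 0.44 = 17.6
81 * 0.15 = 12.15
79 * 0.11 = 8.69
A_total = 53.76 + 17.6 + 12.15 + 8.69 = 92.2 m^2


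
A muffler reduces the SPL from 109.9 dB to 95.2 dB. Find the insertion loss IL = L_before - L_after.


Insertion loss = SPL without muffler - SPL with muffler
IL = 109.9 - 95.2 = 14.7 dB


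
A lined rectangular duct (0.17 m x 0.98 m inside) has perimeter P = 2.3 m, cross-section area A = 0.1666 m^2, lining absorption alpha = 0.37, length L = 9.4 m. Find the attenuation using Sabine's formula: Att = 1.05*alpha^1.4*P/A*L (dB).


alpha^1.4 = 0.37^1.4 = 0.248589
Attenuation rate = 1.05 * alpha^1.4 * P / A
= 1.05 * 0.248589 * 2.3 / 0.1666 = 3.6035 dB/m
Total Att = 3.6035 * 9.4 = 33.873 dB


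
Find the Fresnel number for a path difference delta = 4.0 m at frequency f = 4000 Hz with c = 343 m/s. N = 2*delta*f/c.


N = 2*delta*f/c = 2*delta/lambda, where lambda = c/f
lambda = 343 / 4000 = 0.08575 m
N = 2 * 4.0 / 0.08575 = 93.294


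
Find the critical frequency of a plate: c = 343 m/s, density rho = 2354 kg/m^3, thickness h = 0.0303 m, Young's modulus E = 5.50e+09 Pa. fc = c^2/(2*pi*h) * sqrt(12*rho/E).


12*rho/E = 12*2354/5.50e+09 = 5.136e-06
sqrt(12*rho/E) = sqrt(5.136e-06) = 0.00226627
c^2/(2*pi*h) = 343^2/(2*pi*0.0303) = 617968
fc = 617968 * 0.00226627 = 1400.5 Hz


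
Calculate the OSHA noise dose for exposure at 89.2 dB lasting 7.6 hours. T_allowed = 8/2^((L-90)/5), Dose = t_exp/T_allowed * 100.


T_allowed = 8 / 2^((89.2 - 90)/5) = 8.9383 hr
Dose = 7.6 / 8.9383 * 100 = 85.027 %


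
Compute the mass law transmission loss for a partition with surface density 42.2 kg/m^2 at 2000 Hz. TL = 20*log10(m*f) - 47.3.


m * f = 42.2 * 2000 = 84400
20*log10(84400) = 98.5268 dB
TL = 98.5268 - 47.3 = 51.227 dB


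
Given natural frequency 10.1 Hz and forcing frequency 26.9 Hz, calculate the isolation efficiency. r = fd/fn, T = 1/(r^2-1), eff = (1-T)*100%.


r = 26.9 / 10.1 = 2.66337
r^2 - 1 = 2.66337^2 - 1 = 6.09354
T = 1/6.09354 = 0.164108
Efficiency = (1 - 0.164108)*100 = 83.589 %


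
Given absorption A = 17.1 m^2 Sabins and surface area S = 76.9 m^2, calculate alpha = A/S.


Absorption coefficient = absorbed power / incident power
alpha = A / S = 17.1 / 76.9 = 0.22237


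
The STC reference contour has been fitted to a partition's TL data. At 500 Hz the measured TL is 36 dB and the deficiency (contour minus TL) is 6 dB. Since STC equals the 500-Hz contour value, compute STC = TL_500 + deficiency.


By ASTM E413, STC = value of the fitted reference contour at 500 Hz.
Contour value at 500 Hz = TL_500 + deficiency = 36 + 6 = 42
STC = 42


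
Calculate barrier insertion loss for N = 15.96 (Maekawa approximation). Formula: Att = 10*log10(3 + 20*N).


3 + 20*N = 3 + 20*15.96 = 322.2
Att = 10*log10(322.2) = 25.081 dB


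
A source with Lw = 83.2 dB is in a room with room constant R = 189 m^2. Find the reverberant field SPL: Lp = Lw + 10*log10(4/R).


4/R = 4/189 = 0.021164
Lp = 83.2 + 10*log10(0.021164) = 66.456 dB


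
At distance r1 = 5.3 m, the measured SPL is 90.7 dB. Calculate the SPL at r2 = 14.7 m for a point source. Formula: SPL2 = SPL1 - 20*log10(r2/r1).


r2/r1 = 14.7/5.3 = 2.77358
Correction = 20*log10(2.77358) = 8.86081 dB
SPL2 = 90.7 - 8.86081 = 81.839 dB


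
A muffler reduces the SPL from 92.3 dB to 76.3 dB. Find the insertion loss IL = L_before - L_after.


Insertion loss = SPL without muffler - SPL with muffler
IL = 92.3 - 76.3 = 16 dB


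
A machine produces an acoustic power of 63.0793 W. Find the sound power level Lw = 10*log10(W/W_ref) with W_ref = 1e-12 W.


W / W_ref = 63.0793 / 1e-12 = 6.30793e+13
Lw = 10 * log10(6.30793e+13) = 138 dB


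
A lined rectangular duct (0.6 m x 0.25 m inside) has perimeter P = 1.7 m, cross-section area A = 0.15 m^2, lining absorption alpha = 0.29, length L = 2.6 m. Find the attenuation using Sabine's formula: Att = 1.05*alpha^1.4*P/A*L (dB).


alpha^1.4 = 0.29^1.4 = 0.176749
Attenuation rate = 1.05 * alpha^1.4 * P / A
= 1.05 * 0.176749 * 1.7 / 0.15 = 2.10331 dB/m
Total Att = 2.10331 * 2.6 = 5.4686 dB


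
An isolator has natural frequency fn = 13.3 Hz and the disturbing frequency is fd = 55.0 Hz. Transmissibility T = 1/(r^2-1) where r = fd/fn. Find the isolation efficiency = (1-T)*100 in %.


r = 55.0 / 13.3 = 4.13534
r^2 - 1 = 4.13534^2 - 1 = 16.101
T = 1/16.101 = 0.0621079
Efficiency = (1 - 0.0621079)*100 = 93.789 %


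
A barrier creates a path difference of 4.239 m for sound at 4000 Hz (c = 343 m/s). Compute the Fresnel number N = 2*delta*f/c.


N = 2*delta*f/c = 2*delta/lambda, where lambda = c/f
lambda = 343 / 4000 = 0.08575 m
N = 2 * 4.239 / 0.08575 = 98.869


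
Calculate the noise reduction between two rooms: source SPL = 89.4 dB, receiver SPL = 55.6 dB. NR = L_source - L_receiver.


NR = L_source - L_receiver (difference between source and receiving room levels)
NR = 89.4 - 55.6 = 33.8 dB


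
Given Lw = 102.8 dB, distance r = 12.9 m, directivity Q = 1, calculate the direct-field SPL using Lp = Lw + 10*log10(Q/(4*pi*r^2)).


4*pi*r^2 = 4*pi*12.9^2 = 2091.17 m^2
Q / (4*pi*r^2) = 1 / 2091.17 = 0.000478201
Lp = 102.8 + 10*log10(0.000478201) = 69.596 dB


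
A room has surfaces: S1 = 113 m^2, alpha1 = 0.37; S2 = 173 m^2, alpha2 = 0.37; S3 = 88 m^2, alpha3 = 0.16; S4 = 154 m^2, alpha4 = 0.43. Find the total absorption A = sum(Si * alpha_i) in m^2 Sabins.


113 * 0.37 = 41.81
173 * 0.37 = 64.01
88 * 0.16 = 14.08
154 * 0.43 = 66.22
A_total = 41.81 + 64.01 + 14.08 + 66.22 = 186.12 m^2


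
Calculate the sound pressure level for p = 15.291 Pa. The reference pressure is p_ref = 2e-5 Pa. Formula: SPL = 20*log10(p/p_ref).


p / p_ref = 15.291 / 2e-5 = 764550
SPL = 20 * log10(764550) = 117.67 dB


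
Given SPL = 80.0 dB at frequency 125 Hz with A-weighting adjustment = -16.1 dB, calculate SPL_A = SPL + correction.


A-weighting table: 125 Hz -> -16.1 dB correction
SPL_A = SPL + correction = 80.0 + (-16.1) = 63.9 dBA


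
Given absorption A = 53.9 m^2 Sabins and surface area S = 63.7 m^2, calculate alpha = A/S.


Absorption coefficient = absorbed power / incident power
alpha = A / S = 53.9 / 63.7 = 0.84615


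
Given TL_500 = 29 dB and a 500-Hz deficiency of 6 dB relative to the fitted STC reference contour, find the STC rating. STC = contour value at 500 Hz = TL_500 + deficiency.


By ASTM E413, STC = value of the fitted reference contour at 500 Hz.
Contour value at 500 Hz = TL_500 + deficiency = 29 + 6 = 35
STC = 35


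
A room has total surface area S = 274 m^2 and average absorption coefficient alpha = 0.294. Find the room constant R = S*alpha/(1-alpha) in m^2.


R = 274 * 0.294 / (1 - 0.294) = 114.1 m^2


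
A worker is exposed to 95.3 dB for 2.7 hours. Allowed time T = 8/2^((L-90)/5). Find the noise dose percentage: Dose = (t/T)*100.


T_allowed = 8 / 2^((95.3 - 90)/5) = 3.83706 hr
Dose = 2.7 / 3.83706 * 100 = 70.366 %


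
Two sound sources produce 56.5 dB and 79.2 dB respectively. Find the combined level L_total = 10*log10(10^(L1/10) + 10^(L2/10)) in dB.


10^(56.5/10) = 446684
10^(79.2/10) = 8.31764e+07
Sum = 446684 + 8.31764e+07 = 8.36231e+07
L_total = 10*log10(8.36231e+07) = 79.223 dB


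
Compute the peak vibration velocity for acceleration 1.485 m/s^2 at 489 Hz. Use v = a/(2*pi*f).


omega = 2*pi*f = 2*pi*489 = 3072.48 rad/s
v = a / omega = 1.485 / 3072.48 = 0.00048332 m/s


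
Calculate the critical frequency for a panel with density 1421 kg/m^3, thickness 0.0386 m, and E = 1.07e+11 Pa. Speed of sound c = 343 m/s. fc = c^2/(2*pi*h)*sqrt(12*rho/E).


12*rho/E = 12*1421/1.07e+11 = 1.59364e-07
sqrt(12*rho/E) = sqrt(1.59364e-07) = 0.000399204
c^2/(2*pi*h) = 343^2/(2*pi*0.0386) = 485089
fc = 485089 * 0.000399204 = 193.65 Hz


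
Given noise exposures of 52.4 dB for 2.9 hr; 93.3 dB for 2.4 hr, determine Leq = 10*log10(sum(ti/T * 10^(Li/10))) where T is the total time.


T_total = 2.9 + 2.4 = 5.3 hr
(2.9/5.3) * 10^(52.4/10) = 95087.2
(2.4/5.3) * 10^(93.3/10) = 9.68134e+08
Sum = 95087.2 + 9.68134e+08 = 9.68229e+08
Leq = 10*log10(9.68229e+08) = 89.86 dB


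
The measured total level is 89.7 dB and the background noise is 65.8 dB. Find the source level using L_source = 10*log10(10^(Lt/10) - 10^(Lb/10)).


10^(89.7/10) = 9.33254e+08
10^(65.8/10) = 3.80189e+06
Difference = 9.33254e+08 - 3.80189e+06 = 9.29452e+08
L_source = 10*log10(9.29452e+08) = 89.682 dB


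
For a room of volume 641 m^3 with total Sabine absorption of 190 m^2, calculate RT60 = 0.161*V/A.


RT60 = 0.161 * 641 / 190 = 0.54316 s


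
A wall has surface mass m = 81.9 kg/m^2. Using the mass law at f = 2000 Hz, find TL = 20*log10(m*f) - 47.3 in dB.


m * f = 81.9 * 2000 = 163800
20*log10(163800) = 104.286 dB
TL = 104.286 - 47.3 = 56.986 dB


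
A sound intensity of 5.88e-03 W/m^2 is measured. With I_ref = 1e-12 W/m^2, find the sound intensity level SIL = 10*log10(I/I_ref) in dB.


I / I_ref = 5.88e-03 / 1e-12 = 5.88e+09
SIL = 10 * log10(5.88e+09) = 97.694 dB


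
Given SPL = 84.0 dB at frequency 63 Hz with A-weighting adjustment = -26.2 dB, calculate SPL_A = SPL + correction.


A-weighting table: 63 Hz -> -26.2 dB correction
SPL_A = SPL + correction = 84.0 + (-26.2) = 57.8 dBA


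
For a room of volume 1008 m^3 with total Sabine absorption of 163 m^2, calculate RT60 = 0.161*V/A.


RT60 = 0.161 * 1008 / 163 = 0.99563 s


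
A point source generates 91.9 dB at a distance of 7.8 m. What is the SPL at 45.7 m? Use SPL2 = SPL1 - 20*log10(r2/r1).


r2/r1 = 45.7/7.8 = 5.85897
Correction = 20*log10(5.85897) = 15.3564 dB
SPL2 = 91.9 - 15.3564 = 76.544 dB


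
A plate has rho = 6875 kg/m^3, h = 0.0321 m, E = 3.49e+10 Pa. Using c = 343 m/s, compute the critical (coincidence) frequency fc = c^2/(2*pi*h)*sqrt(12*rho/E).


12*rho/E = 12*6875/3.49e+10 = 2.3639e-06
sqrt(12*rho/E) = sqrt(2.3639e-06) = 0.0015375
c^2/(2*pi*h) = 343^2/(2*pi*0.0321) = 583315
fc = 583315 * 0.0015375 = 896.85 Hz


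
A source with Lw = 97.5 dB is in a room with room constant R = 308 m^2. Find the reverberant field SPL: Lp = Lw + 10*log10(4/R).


4/R = 4/308 = 0.012987
Lp = 97.5 + 10*log10(0.012987) = 78.635 dB


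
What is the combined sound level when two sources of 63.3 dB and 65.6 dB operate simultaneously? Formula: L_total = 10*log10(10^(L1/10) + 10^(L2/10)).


10^(63.3/10) = 2.13796e+06
10^(65.6/10) = 3.63078e+06
Sum = 2.13796e+06 + 3.63078e+06 = 5.76874e+06
L_total = 10*log10(5.76874e+06) = 67.611 dB


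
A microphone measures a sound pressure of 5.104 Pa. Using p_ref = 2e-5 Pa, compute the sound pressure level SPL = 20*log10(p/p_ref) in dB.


p / p_ref = 5.104 / 2e-5 = 255200
SPL = 20 * log10(255200) = 108.14 dB


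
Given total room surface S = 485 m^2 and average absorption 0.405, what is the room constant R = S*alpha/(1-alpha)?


R = 485 * 0.405 / (1 - 0.405) = 330.13 m^2


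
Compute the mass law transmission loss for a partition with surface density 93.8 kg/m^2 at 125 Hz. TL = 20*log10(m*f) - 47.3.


m * f = 93.8 * 125 = 11725
20*log10(11725) = 81.3823 dB
TL = 81.3823 - 47.3 = 34.082 dB


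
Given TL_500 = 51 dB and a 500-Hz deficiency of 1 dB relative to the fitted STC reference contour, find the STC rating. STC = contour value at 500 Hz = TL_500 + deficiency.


By ASTM E413, STC = value of the fitted reference contour at 500 Hz.
Contour value at 500 Hz = TL_500 + deficiency = 51 + 1 = 52
STC = 52


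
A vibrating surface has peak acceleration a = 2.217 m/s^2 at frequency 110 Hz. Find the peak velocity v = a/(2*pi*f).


omega = 2*pi*f = 2*pi*110 = 691.15 rad/s
v = a / omega = 2.217 / 691.15 = 0.0032077 m/s


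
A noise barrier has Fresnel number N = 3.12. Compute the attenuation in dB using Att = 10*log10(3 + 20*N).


3 + 20*N = 3 + 20*3.12 = 65.4
Att = 10*log10(65.4) = 18.156 dB


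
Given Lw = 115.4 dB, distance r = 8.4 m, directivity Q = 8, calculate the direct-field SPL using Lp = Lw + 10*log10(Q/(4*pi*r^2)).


4*pi*r^2 = 4*pi*8.4^2 = 886.683 m^2
Q / (4*pi*r^2) = 8 / 886.683 = 0.00902239
Lp = 115.4 + 10*log10(0.00902239) = 94.953 dB


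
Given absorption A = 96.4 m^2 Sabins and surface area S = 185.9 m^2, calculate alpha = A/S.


Absorption coefficient = absorbed power / incident power
alpha = A / S = 96.4 / 185.9 = 0.51856


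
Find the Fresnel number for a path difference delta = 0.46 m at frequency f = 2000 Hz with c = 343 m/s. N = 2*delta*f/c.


N = 2*delta*f/c = 2*delta/lambda, where lambda = c/f
lambda = 343 / 2000 = 0.1715 m
N = 2 * 0.46 / 0.1715 = 5.3644


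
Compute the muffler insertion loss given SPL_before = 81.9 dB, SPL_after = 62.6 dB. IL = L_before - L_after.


Insertion loss = SPL without muffler - SPL with muffler
IL = 81.9 - 62.6 = 19.3 dB


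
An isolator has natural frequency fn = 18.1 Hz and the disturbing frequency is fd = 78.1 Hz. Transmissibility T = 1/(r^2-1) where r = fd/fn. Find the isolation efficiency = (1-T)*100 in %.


r = 78.1 / 18.1 = 4.31492
r^2 - 1 = 4.31492^2 - 1 = 17.6185
T = 1/17.6185 = 0.0567585
Efficiency = (1 - 0.0567585)*100 = 94.324 %


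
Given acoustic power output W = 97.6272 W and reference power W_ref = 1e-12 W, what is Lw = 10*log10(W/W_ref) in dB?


W / W_ref = 97.6272 / 1e-12 = 9.76272e+13
Lw = 10 * log10(9.76272e+13) = 139.9 dB


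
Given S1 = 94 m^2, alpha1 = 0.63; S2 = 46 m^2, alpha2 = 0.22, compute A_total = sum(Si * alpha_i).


94 * 0.63 = 59.22
46 * 0.22 = 10.12
A_total = 59.22 + 10.12 = 69.34 m^2


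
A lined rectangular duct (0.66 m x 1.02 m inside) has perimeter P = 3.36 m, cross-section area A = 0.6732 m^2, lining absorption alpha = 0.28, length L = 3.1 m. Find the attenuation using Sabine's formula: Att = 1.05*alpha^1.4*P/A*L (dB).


alpha^1.4 = 0.28^1.4 = 0.168276
Attenuation rate = 1.05 * alpha^1.4 * P / A
= 1.05 * 0.168276 * 3.36 / 0.6732 = 0.881874 dB/m
Total Att = 0.881874 * 3.1 = 2.7338 dB


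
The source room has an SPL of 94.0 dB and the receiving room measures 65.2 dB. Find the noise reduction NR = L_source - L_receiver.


NR = L_source - L_receiver (difference between source and receiving room levels)
NR = 94.0 - 65.2 = 28.8 dB


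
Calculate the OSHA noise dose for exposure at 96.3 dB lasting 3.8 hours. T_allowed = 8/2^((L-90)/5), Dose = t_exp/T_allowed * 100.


T_allowed = 8 / 2^((96.3 - 90)/5) = 3.34035 hr
Dose = 3.8 / 3.34035 * 100 = 113.76 %


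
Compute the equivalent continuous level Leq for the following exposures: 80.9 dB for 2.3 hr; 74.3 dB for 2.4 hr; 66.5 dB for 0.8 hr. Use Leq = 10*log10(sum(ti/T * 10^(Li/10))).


T_total = 2.3 + 2.4 + 0.8 = 5.5 hr
(2.3/5.5) * 10^(80.9/10) = 5.14476e+07
(2.4/5.5) * 10^(74.3/10) = 1.17449e+07
(0.8/5.5) * 10^(66.5/10) = 649722
Sum = 5.14476e+07 + 1.17449e+07 + 649722 = 6.38422e+07
Leq = 10*log10(6.38422e+07) = 78.051 dB


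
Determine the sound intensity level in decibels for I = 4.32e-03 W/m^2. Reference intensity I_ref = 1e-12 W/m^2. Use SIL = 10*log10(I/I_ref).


I / I_ref = 4.32e-03 / 1e-12 = 4.32e+09
SIL = 10 * log10(4.32e+09) = 96.355 dB


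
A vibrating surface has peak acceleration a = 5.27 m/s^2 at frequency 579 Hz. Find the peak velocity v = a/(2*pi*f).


omega = 2*pi*f = 2*pi*579 = 3637.96 rad/s
v = a / omega = 5.27 / 3637.96 = 0.0014486 m/s


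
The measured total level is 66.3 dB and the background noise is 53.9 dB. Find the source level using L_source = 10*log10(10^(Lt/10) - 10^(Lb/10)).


10^(66.3/10) = 4.2658e+06
10^(53.9/10) = 245471
Difference = 4.2658e+06 - 245471 = 4.02033e+06
L_source = 10*log10(4.02033e+06) = 66.043 dB


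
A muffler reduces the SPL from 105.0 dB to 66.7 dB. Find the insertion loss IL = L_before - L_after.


Insertion loss = SPL without muffler - SPL with muffler
IL = 105.0 - 66.7 = 38.3 dB


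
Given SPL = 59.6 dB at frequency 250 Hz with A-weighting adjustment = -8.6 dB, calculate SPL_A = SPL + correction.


A-weighting table: 250 Hz -> -8.6 dB correction
SPL_A = SPL + correction = 59.6 + (-8.6) = 51 dBA


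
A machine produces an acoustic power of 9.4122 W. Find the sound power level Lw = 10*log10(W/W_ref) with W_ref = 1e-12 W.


W / W_ref = 9.4122 / 1e-12 = 9.4122e+12
Lw = 10 * log10(9.4122e+12) = 129.74 dB


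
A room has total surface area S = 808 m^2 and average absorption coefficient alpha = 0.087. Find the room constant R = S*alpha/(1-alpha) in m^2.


R = 808 * 0.087 / (1 - 0.087) = 76.995 m^2


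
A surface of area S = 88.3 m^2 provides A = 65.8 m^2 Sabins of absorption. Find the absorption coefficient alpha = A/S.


Absorption coefficient = absorbed power / incident power
alpha = A / S = 65.8 / 88.3 = 0.74519


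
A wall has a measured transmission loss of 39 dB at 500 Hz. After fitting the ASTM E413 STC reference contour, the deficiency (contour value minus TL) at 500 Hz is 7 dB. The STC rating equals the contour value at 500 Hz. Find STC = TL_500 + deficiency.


By ASTM E413, STC = value of the fitted reference contour at 500 Hz.
Contour value at 500 Hz = TL_500 + deficiency = 39 + 7 = 46
STC = 46
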